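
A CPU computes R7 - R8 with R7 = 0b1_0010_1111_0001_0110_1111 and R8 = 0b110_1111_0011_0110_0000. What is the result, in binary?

Subtract column by column in base 2:
  1-0 → 1
  1-0 → 1
  1-0 → 1
  1-0 → 1
  0-0 → 0
  1-1 → 0
  1-1 → 0
  0-0 → 0
  1-1 → 0
  0-1 → 1 (borrow)
  0-0-1 → 1 (borrow)
  0-0-1 → 1 (borrow)
  1-1-1 → 1 (borrow)
  1-1-1 → 1 (borrow)
  1-1-1 → 1 (borrow)
  1-1-1 → 1 (borrow)
  0-0-1 → 1 (borrow)
  1-1-1 → 1 (borrow)
  0-1-1 → 0 (borrow)
  0-0-1 → 1 (borrow)
  1-0-1 → 0

0b10111111111000001111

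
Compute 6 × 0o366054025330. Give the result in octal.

Multiply each base-8 digit by 6, carrying:
  0×6 = 0 → write 0
  3×6 = 18 → write 2 carry 2
  3×6+2 = 20 → write 4 carry 2
  5×6+2 = 32 → write 0 carry 4
  2×6+4 = 16 → write 0 carry 2
  0×6+2 = 2 → write 2
  4×6 = 24 → write 0 carry 3
  5×6+3 = 33 → write 1 carry 4
  0×6+4 = 4 → write 4
  6×6 = 36 → write 4 carry 4
  6×6+4 = 40 → write 0 carry 5
  3×6+5 = 23 → write 7 carry 2
  remaining carry: 2

0o2704410200420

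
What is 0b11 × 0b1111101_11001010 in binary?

0b10111100101011110

Multiply each base-2 digit by 3, carrying:
  0×3 = 0 → write 0
  1×3 = 3 → write 1 carry 1
  0×3+1 = 1 → write 1
  1×3 = 3 → write 1 carry 1
  0×3+1 = 1 → write 1
  0×3 = 0 → write 0
  1×3 = 3 → write 1 carry 1
  1×3+1 = 4 → write 0 carry 2
  1×3+2 = 5 → write 1 carry 2
  0×3+2 = 2 → write 0 carry 1
  1×3+1 = 4 → write 0 carry 2
  1×3+2 = 5 → write 1 carry 2
  1×3+2 = 5 → write 1 carry 2
  1×3+2 = 5 → write 1 carry 2
  1×3+2 = 5 → write 1 carry 2
  remaining carry: 10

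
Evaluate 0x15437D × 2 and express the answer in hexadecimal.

Multiply each base-16 digit by 2, carrying:
  D×2 = 26 → write A carry 1
  7×2+1 = 15 → write F
  3×2 = 6 → write 6
  4×2 = 8 → write 8
  5×2 = 10 → write A
  1×2 = 2 → write 2

0x2A86FA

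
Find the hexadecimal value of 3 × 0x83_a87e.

0x18af97a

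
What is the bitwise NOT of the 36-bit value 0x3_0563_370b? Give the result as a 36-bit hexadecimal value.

Each hex digit d becomes f−d:
  3→c, 0→f, 5→a, 6→9, 3→c, 3→c, 7→8, 0→f, b→4

0xcfa9cc8f4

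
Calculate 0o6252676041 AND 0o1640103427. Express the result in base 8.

0o0240002001

AND each oct digit independently (no carries):
  6&1=0, 2&6=2, 5&4=4, 2&0=0, 6&1=0, 7&0=0, 6&3=2, 0&4=0, 4&2=0, 1&7=1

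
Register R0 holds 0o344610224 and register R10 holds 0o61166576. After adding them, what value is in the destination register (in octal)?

Add column by column in base 8, right to left:
  4+6 = 2 carry 1
  2+7+1 = 2 carry 1
  2+5+1 = 0 carry 1
  0+6+1 = 7
  1+6 = 7
  6+1 = 7
  4+1 = 5
  4+6 = 2 carry 1
  3+0+1 = 4

0o425777022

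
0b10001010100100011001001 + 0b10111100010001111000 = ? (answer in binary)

0b10100010000110101000001

Add column by column in base 2, right to left:
  1+0 = 1
  0+0 = 0
  0+0 = 0
  1+1 = 0 carry 1
  0+1+1 = 0 carry 1
  0+1+1 = 0 carry 1
  1+1+1 = 1 carry 1
  1+0+1 = 0 carry 1
  0+0+1 = 1
  0+0 = 0
  0+1 = 1
  1+0 = 1
  0+0 = 0
  0+0 = 0
  1+1 = 0 carry 1
  0+1+1 = 0 carry 1
  1+1+1 = 1 carry 1
  0+1+1 = 0 carry 1
  1+0+1 = 0 carry 1
  0+1+1 = 0 carry 1
  0+0+1 = 1
  0+0 = 0
  1+0 = 1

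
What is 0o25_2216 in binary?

0b10101010010001110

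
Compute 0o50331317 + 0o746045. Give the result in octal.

Add column by column in base 8, right to left:
  7+5 = 4 carry 1
  1+4+1 = 6
  3+0 = 3
  1+6 = 7
  3+4 = 7
  3+7 = 2 carry 1
  0+0+1 = 1
  5+0 = 5

0o51277364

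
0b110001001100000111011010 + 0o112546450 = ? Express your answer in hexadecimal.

0x1ef8f02

0b110001001100000111011010 = 0xc4c1da in hexadecimal.
0o112546450 = 0x12acd28 in hexadecimal.
Add column by column in base 16, right to left:
  a+8 = 2 carry 1
  d+2+1 = 0 carry 1
  1+d+1 = f
  c+c = 8 carry 1
  4+a+1 = f
  c+2 = e
  0+1 = 1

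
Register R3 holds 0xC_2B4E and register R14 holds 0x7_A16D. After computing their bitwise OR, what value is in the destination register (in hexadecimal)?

OR each hex digit independently (no carries):
  C|7=F, 2|A=A, B|1=B, 4|6=6, E|D=F

0xFAB6F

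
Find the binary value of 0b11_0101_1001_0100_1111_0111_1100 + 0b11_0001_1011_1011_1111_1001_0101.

Add column by column in base 2, right to left:
  0+1 = 1
  0+0 = 0
  1+1 = 0 carry 1
  1+0+1 = 0 carry 1
  1+1+1 = 1 carry 1
  1+0+1 = 0 carry 1
  1+0+1 = 0 carry 1
  0+1+1 = 0 carry 1
  1+1+1 = 1 carry 1
  1+1+1 = 1 carry 1
  1+1+1 = 1 carry 1
  1+1+1 = 1 carry 1
  0+1+1 = 0 carry 1
  0+1+1 = 0 carry 1
  1+0+1 = 0 carry 1
  0+1+1 = 0 carry 1
  1+1+1 = 1 carry 1
  0+1+1 = 0 carry 1
  0+0+1 = 1
  1+1 = 0 carry 1
  1+1+1 = 1 carry 1
  0+0+1 = 1
  1+0 = 1
  0+0 = 0
  1+1 = 0 carry 1
  1+1+1 = 1 carry 1
  final carry 1

0b110011101010000111100010001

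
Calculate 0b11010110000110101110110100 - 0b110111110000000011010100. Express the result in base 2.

Subtract column by column in base 2:
  0-0 → 0
  0-0 → 0
  1-1 → 0
  0-0 → 0
  1-1 → 0
  1-0 → 1
  0-1 → 1 (borrow)
  1-1-1 → 1 (borrow)
  1-0-1 → 0
  1-0 → 1
  0-0 → 0
  1-0 → 1
  0-0 → 0
  1-0 → 1
  1-0 → 1
  0-0 → 0
  0-1 → 1 (borrow)
  0-1-1 → 0 (borrow)
  0-1-1 → 0 (borrow)
  1-1-1 → 1 (borrow)
  1-1-1 → 1 (borrow)
  0-0-1 → 1 (borrow)
  1-1-1 → 1 (borrow)
  0-1-1 → 0 (borrow)
  1-0-1 → 0
  1-0 → 1

0b10011110010110101011100000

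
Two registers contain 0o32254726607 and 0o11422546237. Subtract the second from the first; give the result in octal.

0o20632160350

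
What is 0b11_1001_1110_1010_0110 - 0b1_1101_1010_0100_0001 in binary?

0b11100010001100101

Subtract column by column in base 2:
  0-1 → 1 (borrow)
  1-0-1 → 0
  1-0 → 1
  0-0 → 0
  0-0 → 0
  1-0 → 1
  0-1 → 1 (borrow)
  1-0-1 → 0
  0-0 → 0
  1-1 → 0
  1-0 → 1
  1-1 → 0
  1-1 → 0
  0-0 → 0
  0-1 → 1 (borrow)
  1-1-1 → 1 (borrow)
  1-1-1 → 1 (borrow)
  1-0-1 → 0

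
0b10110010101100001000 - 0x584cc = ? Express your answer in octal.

0o1323074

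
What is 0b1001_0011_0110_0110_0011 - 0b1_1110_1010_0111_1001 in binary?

Subtract column by column in base 2:
  1-1 → 0
  1-0 → 1
  0-0 → 0
  0-1 → 1 (borrow)
  0-1-1 → 0 (borrow)
  1-1-1 → 1 (borrow)
  1-1-1 → 1 (borrow)
  0-0-1 → 1 (borrow)
  0-0-1 → 1 (borrow)
  1-1-1 → 1 (borrow)
  1-0-1 → 0
  0-1 → 1 (borrow)
  1-0-1 → 0
  1-1 → 0
  0-1 → 1 (borrow)
  0-1-1 → 0 (borrow)
  1-1-1 → 1 (borrow)
  0-0-1 → 1 (borrow)
  0-0-1 → 1 (borrow)
  1-0-1 → 0

0b1110100101111101010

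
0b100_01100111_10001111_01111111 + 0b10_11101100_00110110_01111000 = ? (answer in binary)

0b111010100111100010111110111

Add column by column in base 2, right to left:
  1+0 = 1
  1+0 = 1
  1+0 = 1
  1+1 = 0 carry 1
  1+1+1 = 1 carry 1
  1+1+1 = 1 carry 1
  1+1+1 = 1 carry 1
  0+0+1 = 1
  1+0 = 1
  1+1 = 0 carry 1
  1+1+1 = 1 carry 1
  1+0+1 = 0 carry 1
  0+1+1 = 0 carry 1
  0+1+1 = 0 carry 1
  0+0+1 = 1
  1+0 = 1
  1+0 = 1
  1+0 = 1
  1+1 = 0 carry 1
  0+1+1 = 0 carry 1
  0+0+1 = 1
  1+1 = 0 carry 1
  1+1+1 = 1 carry 1
  0+1+1 = 0 carry 1
  0+0+1 = 1
  0+1 = 1
  1+0 = 1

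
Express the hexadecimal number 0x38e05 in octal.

Expand each hex digit to 4 bits: 3=0011 8=1000 e=1110 0=0000 5=0101.
Group the bits in threes: 111 000 111 000 000 101 → 707005.

0o707005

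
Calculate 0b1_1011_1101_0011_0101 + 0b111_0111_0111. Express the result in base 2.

0b11100010010101100

Add column by column in base 2, right to left:
  1+1 = 0 carry 1
  0+1+1 = 0 carry 1
  1+1+1 = 1 carry 1
  0+0+1 = 1
  1+1 = 0 carry 1
  1+1+1 = 1 carry 1
  0+1+1 = 0 carry 1
  0+0+1 = 1
  1+1 = 0 carry 1
  0+1+1 = 0 carry 1
  1+1+1 = 1 carry 1
  1+0+1 = 0 carry 1
  1+0+1 = 0 carry 1
  1+0+1 = 0 carry 1
  0+0+1 = 1
  1+0 = 1
  1+0 = 1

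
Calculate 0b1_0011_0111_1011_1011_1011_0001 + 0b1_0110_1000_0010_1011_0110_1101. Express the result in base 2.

Add column by column in base 2, right to left:
  1+1 = 0 carry 1
  0+0+1 = 1
  0+1 = 1
  0+1 = 1
  1+0 = 1
  1+1 = 0 carry 1
  0+1+1 = 0 carry 1
  1+0+1 = 0 carry 1
  1+1+1 = 1 carry 1
  1+1+1 = 1 carry 1
  0+0+1 = 1
  1+1 = 0 carry 1
  1+0+1 = 0 carry 1
  1+1+1 = 1 carry 1
  0+0+1 = 1
  1+0 = 1
  1+0 = 1
  1+0 = 1
  1+0 = 1
  0+1 = 1
  1+0 = 1
  1+1 = 0 carry 1
  0+1+1 = 0 carry 1
  0+0+1 = 1
  1+1 = 0 carry 1
  final carry 1

0b10100111111110011100011110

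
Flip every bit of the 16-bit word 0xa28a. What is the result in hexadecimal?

Each hex digit d becomes f−d:
  a→5, 2→d, 8→7, a→5

0x5d75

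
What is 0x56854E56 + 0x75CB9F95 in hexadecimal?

0xCC50EDEB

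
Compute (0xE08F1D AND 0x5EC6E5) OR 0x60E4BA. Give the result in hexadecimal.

0x60E6BF

0xE08F1D AND 0x5EC6E5 = 0x408605.
Then OR with 0x60E4BA.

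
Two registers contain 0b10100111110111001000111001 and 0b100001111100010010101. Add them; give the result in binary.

0b10101100000110101011001110

Add column by column in base 2, right to left:
  1+1 = 0 carry 1
  0+0+1 = 1
  0+1 = 1
  1+0 = 1
  1+1 = 0 carry 1
  1+0+1 = 0 carry 1
  0+0+1 = 1
  0+1 = 1
  0+0 = 0
  1+0 = 1
  0+0 = 0
  0+1 = 1
  1+1 = 0 carry 1
  1+1+1 = 1 carry 1
  1+1+1 = 1 carry 1
  0+1+1 = 0 carry 1
  1+0+1 = 0 carry 1
  1+0+1 = 0 carry 1
  1+0+1 = 0 carry 1
  1+0+1 = 0 carry 1
  1+1+1 = 1 carry 1
  0+0+1 = 1
  0+0 = 0
  1+0 = 1
  0+0 = 0
  1+0 = 1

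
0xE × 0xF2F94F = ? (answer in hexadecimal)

Multiply each base-16 digit by 14, carrying:
  F×14 = 210 → write 2 carry 13
  4×14+13 = 69 → write 5 carry 4
  9×14+4 = 130 → write 2 carry 8
  F×14+8 = 218 → write A carry 13
  2×14+13 = 41 → write 9 carry 2
  F×14+2 = 212 → write 4 carry 13
  remaining carry: D

0xD49A252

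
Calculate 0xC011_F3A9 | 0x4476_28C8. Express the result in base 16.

0xC477FBE9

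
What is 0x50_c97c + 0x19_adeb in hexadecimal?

Add column by column in base 16, right to left:
  c+b = 7 carry 1
  7+e+1 = 6 carry 1
  9+d+1 = 7 carry 1
  c+a+1 = 7 carry 1
  0+9+1 = a
  5+1 = 6

0x6a7767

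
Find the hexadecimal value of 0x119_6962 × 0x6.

0x698784C

Multiply each base-16 digit by 6, carrying:
  2×6 = 12 → write C
  6×6 = 36 → write 4 carry 2
  9×6+2 = 56 → write 8 carry 3
  6×6+3 = 39 → write 7 carry 2
  9×6+2 = 56 → write 8 carry 3
  1×6+3 = 9 → write 9
  1×6 = 6 → write 6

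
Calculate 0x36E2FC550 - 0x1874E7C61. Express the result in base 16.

Subtract column by column in base 16:
  0-1 → F (borrow)
  5-6-1 → E (borrow)
  5-C-1 → 8 (borrow)
  C-7-1 → 4
  F-E → 1
  2-4 → E (borrow)
  E-7-1 → 6
  6-8 → E (borrow)
  3-1-1 → 1

0x1E6E148EF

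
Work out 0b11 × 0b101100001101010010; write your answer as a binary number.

0b10000100100111110110

Multiply each base-2 digit by 3, carrying:
  0×3 = 0 → write 0
  1×3 = 3 → write 1 carry 1
  0×3+1 = 1 → write 1
  0×3 = 0 → write 0
  1×3 = 3 → write 1 carry 1
  0×3+1 = 1 → write 1
  1×3 = 3 → write 1 carry 1
  0×3+1 = 1 → write 1
  1×3 = 3 → write 1 carry 1
  1×3+1 = 4 → write 0 carry 2
  0×3+2 = 2 → write 0 carry 1
  0×3+1 = 1 → write 1
  0×3 = 0 → write 0
  0×3 = 0 → write 0
  1×3 = 3 → write 1 carry 1
  1×3+1 = 4 → write 0 carry 2
  0×3+2 = 2 → write 0 carry 1
  1×3+1 = 4 → write 0 carry 2
  remaining carry: 10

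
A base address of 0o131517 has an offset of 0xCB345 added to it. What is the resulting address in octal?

0xCB345 = 0o3131505 in octal.
Add column by column in base 8, right to left:
  7+5 = 4 carry 1
  1+0+1 = 2
  5+5 = 2 carry 1
  1+1+1 = 3
  3+3 = 6
  1+1 = 2
  0+3 = 3

0o3263224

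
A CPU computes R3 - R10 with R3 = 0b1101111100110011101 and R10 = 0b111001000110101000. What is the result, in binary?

Subtract column by column in base 2:
  1-0 → 1
  0-0 → 0
  1-0 → 1
  1-1 → 0
  1-0 → 1
  0-1 → 1 (borrow)
  0-0-1 → 1 (borrow)
  1-1-1 → 1 (borrow)
  1-1-1 → 1 (borrow)
  0-0-1 → 1 (borrow)
  0-0-1 → 1 (borrow)
  1-0-1 → 0
  1-1 → 0
  1-0 → 1
  1-0 → 1
  1-1 → 0
  0-1 → 1 (borrow)
  1-1-1 → 1 (borrow)
  1-0-1 → 0

0b110110011111110101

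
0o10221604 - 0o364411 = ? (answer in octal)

0o7635173

Subtract column by column in base 8:
  4-1 → 3
  0-1 → 7 (borrow)
  6-4-1 → 1
  1-4 → 5 (borrow)
  2-6-1 → 3 (borrow)
  2-3-1 → 6 (borrow)
  0-0-1 → 7 (borrow)
  1-0-1 → 0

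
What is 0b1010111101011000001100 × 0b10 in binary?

0b10101111010110000011000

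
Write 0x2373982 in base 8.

Expand each hex digit to 4 bits: 2=0010 3=0011 7=0111 3=0011 9=1001 8=1000 2=0010.
Group the bits in threes: 010 001 101 110 011 100 110 000 010 → 215634602.

0o215634602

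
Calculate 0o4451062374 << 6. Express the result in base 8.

Shifting left by 6 bits = 2 oct digits: append 2 zeros.

0o445106237400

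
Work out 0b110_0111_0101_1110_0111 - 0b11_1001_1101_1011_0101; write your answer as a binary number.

0b101101100000110010

Subtract column by column in base 2:
  1-1 → 0
  1-0 → 1
  1-1 → 0
  0-0 → 0
  0-1 → 1 (borrow)
  1-1-1 → 1 (borrow)
  1-0-1 → 0
  1-1 → 0
  1-1 → 0
  0-0 → 0
  1-1 → 0
  0-1 → 1 (borrow)
  1-1-1 → 1 (borrow)
  1-0-1 → 0
  1-0 → 1
  0-1 → 1 (borrow)
  0-1-1 → 0 (borrow)
  1-1-1 → 1 (borrow)
  1-0-1 → 0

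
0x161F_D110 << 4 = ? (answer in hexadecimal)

Shifting left by 4 bits = 1 hex digit: append 1 zero.

0x161FD1100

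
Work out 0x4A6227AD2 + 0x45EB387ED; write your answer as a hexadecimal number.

0x904D602BF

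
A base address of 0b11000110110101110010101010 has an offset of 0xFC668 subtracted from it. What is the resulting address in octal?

0b11000110110101110010101010 = 0o306656252 in octal.
0xFC668 = 0o3743150 in octal.
Subtract column by column in base 8:
  2-0 → 2
  5-5 → 0
  2-1 → 1
  6-3 → 3
  5-4 → 1
  6-7 → 7 (borrow)
  6-3-1 → 2
  0-0 → 0
  3-0 → 3

0o302713102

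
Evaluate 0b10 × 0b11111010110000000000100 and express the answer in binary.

Multiply each base-2 digit by 2, carrying:
  0×2 = 0 → write 0
  0×2 = 0 → write 0
  1×2 = 2 → write 0 carry 1
  0×2+1 = 1 → write 1
  0×2 = 0 → write 0
  0×2 = 0 → write 0
  0×2 = 0 → write 0
  0×2 = 0 → write 0
  0×2 = 0 → write 0
  0×2 = 0 → write 0
  0×2 = 0 → write 0
  0×2 = 0 → write 0
  0×2 = 0 → write 0
  1×2 = 2 → write 0 carry 1
  1×2+1 = 3 → write 1 carry 1
  0×2+1 = 1 → write 1
  1×2 = 2 → write 0 carry 1
  0×2+1 = 1 → write 1
  1×2 = 2 → write 0 carry 1
  1×2+1 = 3 → write 1 carry 1
  1×2+1 = 3 → write 1 carry 1
  1×2+1 = 3 → write 1 carry 1
  1×2+1 = 3 → write 1 carry 1
  remaining carry: 1

0b111110101100000000001000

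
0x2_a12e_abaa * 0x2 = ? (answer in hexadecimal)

0x5425d5754

Multiply each base-16 digit by 2, carrying:
  a×2 = 20 → write 4 carry 1
  a×2+1 = 21 → write 5 carry 1
  b×2+1 = 23 → write 7 carry 1
  a×2+1 = 21 → write 5 carry 1
  e×2+1 = 29 → write d carry 1
  2×2+1 = 5 → write 5
  1×2 = 2 → write 2
  a×2 = 20 → write 4 carry 1
  2×2+1 = 5 → write 5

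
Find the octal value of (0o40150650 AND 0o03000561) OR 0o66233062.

0o66233462

0o40150650 AND 0o03000561 = 0o00000440.
Then OR with 0o66233062.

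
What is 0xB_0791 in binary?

0b10110000011110010001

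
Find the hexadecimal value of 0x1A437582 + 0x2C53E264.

Add column by column in base 16, right to left:
  2+4 = 6
  8+6 = E
  5+2 = 7
  7+E = 5 carry 1
  3+3+1 = 7
  4+5 = 9
  A+C = 6 carry 1
  1+2+1 = 4

0x469757E6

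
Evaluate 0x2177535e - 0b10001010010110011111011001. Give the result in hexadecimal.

0b10001010010110011111011001 = 0x22967d9 in hexadecimal.
Subtract column by column in base 16:
  e-9 → 5
  5-d → 8 (borrow)
  3-7-1 → b (borrow)
  5-6-1 → e (borrow)
  7-9-1 → d (borrow)
  7-2-1 → 4
  1-2 → f (borrow)
  2-0-1 → 1

0x1f4deb85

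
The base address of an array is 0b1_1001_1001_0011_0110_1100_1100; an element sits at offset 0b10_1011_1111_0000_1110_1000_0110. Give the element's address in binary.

0b100010110000100010101010010

Add column by column in base 2, right to left:
  0+0 = 0
  0+1 = 1
  1+1 = 0 carry 1
  1+0+1 = 0 carry 1
  0+0+1 = 1
  0+0 = 0
  1+0 = 1
  1+1 = 0 carry 1
  0+0+1 = 1
  1+1 = 0 carry 1
  1+1+1 = 1 carry 1
  0+1+1 = 0 carry 1
  1+0+1 = 0 carry 1
  1+0+1 = 0 carry 1
  0+0+1 = 1
  0+0 = 0
  1+1 = 0 carry 1
  0+1+1 = 0 carry 1
  0+1+1 = 0 carry 1
  1+1+1 = 1 carry 1
  1+1+1 = 1 carry 1
  0+1+1 = 0 carry 1
  0+0+1 = 1
  1+1 = 0 carry 1
  1+0+1 = 0 carry 1
  0+1+1 = 0 carry 1
  final carry 1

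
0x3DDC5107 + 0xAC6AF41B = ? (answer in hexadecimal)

Add column by column in base 16, right to left:
  7+B = 2 carry 1
  0+1+1 = 2
  1+4 = 5
  5+F = 4 carry 1
  C+A+1 = 7 carry 1
  D+6+1 = 4 carry 1
  D+C+1 = A carry 1
  3+A+1 = E

0xEA474522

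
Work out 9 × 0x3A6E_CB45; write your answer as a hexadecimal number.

Multiply each base-16 digit by 9, carrying:
  5×9 = 45 → write D carry 2
  4×9+2 = 38 → write 6 carry 2
  B×9+2 = 101 → write 5 carry 6
  C×9+6 = 114 → write 2 carry 7
  E×9+7 = 133 → write 5 carry 8
  6×9+8 = 62 → write E carry 3
  A×9+3 = 93 → write D carry 5
  3×9+5 = 32 → write 0 carry 2
  remaining carry: 2

0x20DE5256D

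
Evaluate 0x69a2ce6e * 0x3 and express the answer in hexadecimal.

0x13ce86b4a

Multiply each base-16 digit by 3, carrying:
  e×3 = 42 → write a carry 2
  6×3+2 = 20 → write 4 carry 1
  e×3+1 = 43 → write b carry 2
  c×3+2 = 38 → write 6 carry 2
  2×3+2 = 8 → write 8
  a×3 = 30 → write e carry 1
  9×3+1 = 28 → write c carry 1
  6×3+1 = 19 → write 3 carry 1
  remaining carry: 1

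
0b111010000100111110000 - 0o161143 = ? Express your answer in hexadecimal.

0b111010000100111110000 = 0x1D09F0 in hexadecimal.
0o161143 = 0xE263 in hexadecimal.
Subtract column by column in base 16:
  0-3 → D (borrow)
  F-6-1 → 8
  9-2 → 7
  0-E → 2 (borrow)
  D-0-1 → C
  1-0 → 1

0x1C278D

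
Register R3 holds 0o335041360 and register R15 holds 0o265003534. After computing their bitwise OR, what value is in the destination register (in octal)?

OR each oct digit independently (no carries):
  3|2=3, 3|6=7, 5|5=5, 0|0=0, 4|0=4, 1|3=3, 3|5=7, 6|3=7, 0|4=4

0o375043774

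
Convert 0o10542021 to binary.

0b1000101100010000010001

Each octal digit is 3 bits: 1=001 0=000 5=101 4=100 2=010 0=000 2=010 1=001.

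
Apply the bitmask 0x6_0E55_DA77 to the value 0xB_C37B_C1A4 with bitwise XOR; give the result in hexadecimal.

0xDCD2E1BD3

XOR each hex digit independently (no carries):
  B^6=D, C^0=C, 3^E=D, 7^5=2, B^5=E, C^D=1, 1^A=B, A^7=D, 4^7=3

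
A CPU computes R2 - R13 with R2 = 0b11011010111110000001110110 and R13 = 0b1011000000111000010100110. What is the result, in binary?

Subtract column by column in base 2:
  0-0 → 0
  1-1 → 0
  1-1 → 0
  0-0 → 0
  1-0 → 1
  1-1 → 0
  1-0 → 1
  0-1 → 1 (borrow)
  0-0-1 → 1 (borrow)
  0-0-1 → 1 (borrow)
  0-0-1 → 1 (borrow)
  0-0-1 → 1 (borrow)
  0-1-1 → 0 (borrow)
  1-1-1 → 1 (borrow)
  1-1-1 → 1 (borrow)
  1-0-1 → 0
  1-0 → 1
  1-0 → 1
  0-0 → 0
  1-0 → 1
  0-0 → 0
  1-1 → 0
  1-1 → 0
  0-0 → 0
  1-1 → 0
  1-0 → 1

0b10000010110110111111010000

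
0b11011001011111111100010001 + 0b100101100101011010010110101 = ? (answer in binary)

0b1000000110001011001111000110

Add column by column in base 2, right to left:
  1+1 = 0 carry 1
  0+0+1 = 1
  0+1 = 1
  0+0 = 0
  1+1 = 0 carry 1
  0+1+1 = 0 carry 1
  0+0+1 = 1
  0+1 = 1
  1+0 = 1
  1+0 = 1
  1+1 = 0 carry 1
  1+0+1 = 0 carry 1
  1+1+1 = 1 carry 1
  1+1+1 = 1 carry 1
  1+0+1 = 0 carry 1
  1+1+1 = 1 carry 1
  1+0+1 = 0 carry 1
  0+1+1 = 0 carry 1
  1+0+1 = 0 carry 1
  0+0+1 = 1
  0+1 = 1
  1+1 = 0 carry 1
  1+0+1 = 0 carry 1
  0+1+1 = 0 carry 1
  1+0+1 = 0 carry 1
  1+0+1 = 0 carry 1
  0+1+1 = 0 carry 1
  final carry 1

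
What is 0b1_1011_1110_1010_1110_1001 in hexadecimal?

0x1beae9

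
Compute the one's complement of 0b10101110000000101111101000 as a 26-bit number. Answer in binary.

Invert each bit: 10101110000000101111101000 → 01010001111111010000010111.

0b01010001111111010000010111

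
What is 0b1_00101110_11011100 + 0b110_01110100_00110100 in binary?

Add column by column in base 2, right to left:
  0+0 = 0
  0+0 = 0
  1+1 = 0 carry 1
  1+0+1 = 0 carry 1
  1+1+1 = 1 carry 1
  0+1+1 = 0 carry 1
  1+0+1 = 0 carry 1
  1+0+1 = 0 carry 1
  0+0+1 = 1
  1+0 = 1
  1+1 = 0 carry 1
  1+0+1 = 0 carry 1
  0+1+1 = 0 carry 1
  1+1+1 = 1 carry 1
  0+1+1 = 0 carry 1
  0+0+1 = 1
  1+0 = 1
  0+1 = 1
  0+1 = 1

0b1111010001100010000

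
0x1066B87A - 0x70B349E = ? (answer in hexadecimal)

Subtract column by column in base 16:
  A-E → C (borrow)
  7-9-1 → D (borrow)
  8-4-1 → 3
  B-3 → 8
  6-B → B (borrow)
  6-0-1 → 5
  0-7 → 9 (borrow)
  1-0-1 → 0

0x95B83DC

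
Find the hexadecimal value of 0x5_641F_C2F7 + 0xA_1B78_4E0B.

Add column by column in base 16, right to left:
  7+B = 2 carry 1
  F+0+1 = 0 carry 1
  2+E+1 = 1 carry 1
  C+4+1 = 1 carry 1
  F+8+1 = 8 carry 1
  1+7+1 = 9
  4+B = F
  6+1 = 7
  5+A = F

0xF7F981102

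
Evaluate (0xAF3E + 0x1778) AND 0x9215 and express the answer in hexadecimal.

Add column by column in base 16, right to left:
  E+8 = 6 carry 1
  3+7+1 = B
  F+7 = 6 carry 1
  A+1+1 = C
Sum = 0xC6B6; now AND with 0x9215:
  C&9=8, 6&2=2, B&1=1, 6&5=4

0x8214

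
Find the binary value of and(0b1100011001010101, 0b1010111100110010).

0b1000011000010000

AND bit by bit (1 only where both bits are 1):
  1100011001010101
& 1010111100110010
= 1000011000010000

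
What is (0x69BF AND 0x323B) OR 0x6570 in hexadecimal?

0x69BF AND 0x323B = 0x203B.
Then OR with 0x6570.

0x657B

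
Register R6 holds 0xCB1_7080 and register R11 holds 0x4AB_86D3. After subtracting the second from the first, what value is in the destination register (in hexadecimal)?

Subtract column by column in base 16:
  0-3 → D (borrow)
  8-D-1 → A (borrow)
  0-6-1 → 9 (borrow)
  7-8-1 → E (borrow)
  1-B-1 → 5 (borrow)
  B-A-1 → 0
  C-4 → 8

0x805E9AD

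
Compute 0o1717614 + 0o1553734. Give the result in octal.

0o3473550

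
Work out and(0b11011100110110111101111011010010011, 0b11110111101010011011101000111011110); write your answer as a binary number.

0b11010100100010011001101000010010010

AND bit by bit (1 only where both bits are 1):
  11011100110110111101111011010010011
& 11110111101010011011101000111011110
= 11010100100010011001101000010010010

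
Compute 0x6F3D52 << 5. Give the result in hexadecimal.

5 bits is not a whole number of base-16 digits; in binary: 11011110011110101010010 << 5 = 1101111001111010101001000000.

0xDE7AA40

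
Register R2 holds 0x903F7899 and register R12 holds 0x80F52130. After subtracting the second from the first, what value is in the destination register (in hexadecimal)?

0xF4A5769

Subtract column by column in base 16:
  9-0 → 9
  9-3 → 6
  8-1 → 7
  7-2 → 5
  F-5 → A
  3-F → 4 (borrow)
  0-0-1 → F (borrow)
  9-8-1 → 0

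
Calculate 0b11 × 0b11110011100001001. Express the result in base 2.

Multiply each base-2 digit by 3, carrying:
  1×3 = 3 → write 1 carry 1
  0×3+1 = 1 → write 1
  0×3 = 0 → write 0
  1×3 = 3 → write 1 carry 1
  0×3+1 = 1 → write 1
  0×3 = 0 → write 0
  0×3 = 0 → write 0
  0×3 = 0 → write 0
  1×3 = 3 → write 1 carry 1
  1×3+1 = 4 → write 0 carry 2
  1×3+2 = 5 → write 1 carry 2
  0×3+2 = 2 → write 0 carry 1
  0×3+1 = 1 → write 1
  1×3 = 3 → write 1 carry 1
  1×3+1 = 4 → write 0 carry 2
  1×3+2 = 5 → write 1 carry 2
  1×3+2 = 5 → write 1 carry 2
  remaining carry: 10

0b1011011010100011011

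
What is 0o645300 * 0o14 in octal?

0o11700400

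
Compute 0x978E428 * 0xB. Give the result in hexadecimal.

Multiply each base-16 digit by 11, carrying:
  8×11 = 88 → write 8 carry 5
  2×11+5 = 27 → write B carry 1
  4×11+1 = 45 → write D carry 2
  E×11+2 = 156 → write C carry 9
  8×11+9 = 97 → write 1 carry 6
  7×11+6 = 83 → write 3 carry 5
  9×11+5 = 104 → write 8 carry 6
  remaining carry: 6

0x6831CDB8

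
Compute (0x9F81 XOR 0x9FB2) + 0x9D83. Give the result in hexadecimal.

First 0x9F81 XOR 0x9FB2 = 0x0033.
Add column by column in base 16, right to left:
  3+3 = 6
  3+8 = B
  0+D = D
  0+9 = 9

0x9DB6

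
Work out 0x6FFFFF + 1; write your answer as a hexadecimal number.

The trailing 5 digits are F (max in base 16), so adding 1 cascades: they roll to 0 and the next digit up increments.

0x700000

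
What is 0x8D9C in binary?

Expand each hex digit to 4 bits: 8=1000 D=1101 9=1001 C=1100.

0b1000110110011100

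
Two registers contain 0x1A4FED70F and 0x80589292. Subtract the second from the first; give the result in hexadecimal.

Subtract column by column in base 16:
  F-2 → D
  0-9 → 7 (borrow)
  7-2-1 → 4
  D-9 → 4
  E-8 → 6
  F-5 → A
  4-0 → 4
  A-8 → 2
  1-0 → 1

0x124A6447D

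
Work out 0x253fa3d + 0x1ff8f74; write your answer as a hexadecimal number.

Add column by column in base 16, right to left:
  d+4 = 1 carry 1
  3+7+1 = b
  a+f = 9 carry 1
  f+8+1 = 8 carry 1
  3+f+1 = 3 carry 1
  5+f+1 = 5 carry 1
  2+1+1 = 4

0x45389b1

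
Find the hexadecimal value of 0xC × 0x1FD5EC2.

Multiply each base-16 digit by 12, carrying:
  2×12 = 24 → write 8 carry 1
  C×12+1 = 145 → write 1 carry 9
  E×12+9 = 177 → write 1 carry 11
  5×12+11 = 71 → write 7 carry 4
  D×12+4 = 160 → write 0 carry 10
  F×12+10 = 190 → write E carry 11
  1×12+11 = 23 → write 7 carry 1
  remaining carry: 1

0x17E07118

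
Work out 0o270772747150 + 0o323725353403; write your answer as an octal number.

0o614720322553

Add column by column in base 8, right to left:
  0+3 = 3
  5+0 = 5
  1+4 = 5
  7+3 = 2 carry 1
  4+5+1 = 2 carry 1
  7+3+1 = 3 carry 1
  2+5+1 = 0 carry 1
  7+2+1 = 2 carry 1
  7+7+1 = 7 carry 1
  0+3+1 = 4
  7+2 = 1 carry 1
  2+3+1 = 6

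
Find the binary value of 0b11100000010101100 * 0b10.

Multiply each base-2 digit by 2, carrying:
  0×2 = 0 → write 0
  0×2 = 0 → write 0
  1×2 = 2 → write 0 carry 1
  1×2+1 = 3 → write 1 carry 1
  0×2+1 = 1 → write 1
  1×2 = 2 → write 0 carry 1
  0×2+1 = 1 → write 1
  1×2 = 2 → write 0 carry 1
  0×2+1 = 1 → write 1
  0×2 = 0 → write 0
  0×2 = 0 → write 0
  0×2 = 0 → write 0
  0×2 = 0 → write 0
  0×2 = 0 → write 0
  1×2 = 2 → write 0 carry 1
  1×2+1 = 3 → write 1 carry 1
  1×2+1 = 3 → write 1 carry 1
  remaining carry: 1

0b111000000101011000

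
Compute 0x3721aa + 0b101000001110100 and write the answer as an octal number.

0x3721aa = 0o15620652 in octal.
0b101000001110100 = 0o50164 in octal.
Add column by column in base 8, right to left:
  2+4 = 6
  5+6 = 3 carry 1
  6+1+1 = 0 carry 1
  0+0+1 = 1
  2+5 = 7
  6+0 = 6
  5+0 = 5
  1+0 = 1

0o15671036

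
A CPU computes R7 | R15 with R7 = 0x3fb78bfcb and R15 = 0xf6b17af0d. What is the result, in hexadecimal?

0xffb7fbfcf

OR each hex digit independently (no carries):
  3|f=f, f|6=f, b|b=b, 7|1=7, 8|7=f, b|a=b, f|f=f, c|0=c, b|d=f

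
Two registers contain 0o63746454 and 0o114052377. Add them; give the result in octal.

0o200021053

Add column by column in base 8, right to left:
  4+7 = 3 carry 1
  5+7+1 = 5 carry 1
  4+3+1 = 0 carry 1
  6+2+1 = 1 carry 1
  4+5+1 = 2 carry 1
  7+0+1 = 0 carry 1
  3+4+1 = 0 carry 1
  6+1+1 = 0 carry 1
  0+1+1 = 2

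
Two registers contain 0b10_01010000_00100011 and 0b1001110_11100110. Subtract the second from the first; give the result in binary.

0b100000000100111101

Subtract column by column in base 2:
  1-0 → 1
  1-1 → 0
  0-1 → 1 (borrow)
  0-0-1 → 1 (borrow)
  0-0-1 → 1 (borrow)
  1-1-1 → 1 (borrow)
  0-1-1 → 0 (borrow)
  0-1-1 → 0 (borrow)
  0-0-1 → 1 (borrow)
  0-1-1 → 0 (borrow)
  0-1-1 → 0 (borrow)
  0-1-1 → 0 (borrow)
  1-0-1 → 0
  0-0 → 0
  1-1 → 0
  0-0 → 0
  0-0 → 0
  1-0 → 1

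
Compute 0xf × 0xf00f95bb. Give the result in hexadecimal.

0xe10e9c5f5

Multiply each base-16 digit by 15, carrying:
  b×15 = 165 → write 5 carry 10
  b×15+10 = 175 → write f carry 10
  5×15+10 = 85 → write 5 carry 5
  9×15+5 = 140 → write c carry 8
  f×15+8 = 233 → write 9 carry 14
  0×15+14 = 14 → write e
  0×15 = 0 → write 0
  f×15 = 225 → write 1 carry 14
  remaining carry: e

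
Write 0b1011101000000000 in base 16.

Group the bits into nibbles: 1011 1010 0000 0000 → BA00.

0xBA00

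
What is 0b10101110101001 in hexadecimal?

0x2BA9

Group the bits into nibbles: 0010 1011 1010 1001 → 2BA9.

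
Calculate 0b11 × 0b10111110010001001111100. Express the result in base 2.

0b1000111010110011101110100

Multiply each base-2 digit by 3, carrying:
  0×3 = 0 → write 0
  0×3 = 0 → write 0
  1×3 = 3 → write 1 carry 1
  1×3+1 = 4 → write 0 carry 2
  1×3+2 = 5 → write 1 carry 2
  1×3+2 = 5 → write 1 carry 2
  1×3+2 = 5 → write 1 carry 2
  0×3+2 = 2 → write 0 carry 1
  0×3+1 = 1 → write 1
  1×3 = 3 → write 1 carry 1
  0×3+1 = 1 → write 1
  0×3 = 0 → write 0
  0×3 = 0 → write 0
  1×3 = 3 → write 1 carry 1
  0×3+1 = 1 → write 1
  0×3 = 0 → write 0
  1×3 = 3 → write 1 carry 1
  1×3+1 = 4 → write 0 carry 2
  1×3+2 = 5 → write 1 carry 2
  1×3+2 = 5 → write 1 carry 2
  1×3+2 = 5 → write 1 carry 2
  0×3+2 = 2 → write 0 carry 1
  1×3+1 = 4 → write 0 carry 2
  remaining carry: 10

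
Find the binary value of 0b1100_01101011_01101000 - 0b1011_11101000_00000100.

0b1000001101100100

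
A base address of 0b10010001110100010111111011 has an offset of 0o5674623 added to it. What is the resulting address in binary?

0o5674623 = 0b101110111100110010011 in binary.
Add column by column in base 2, right to left:
  1+1 = 0 carry 1
  1+1+1 = 1 carry 1
  0+0+1 = 1
  1+0 = 1
  1+1 = 0 carry 1
  1+0+1 = 0 carry 1
  1+0+1 = 0 carry 1
  1+1+1 = 1 carry 1
  1+1+1 = 1 carry 1
  0+0+1 = 1
  1+0 = 1
  0+1 = 1
  0+1 = 1
  0+1 = 1
  1+1 = 0 carry 1
  0+0+1 = 1
  1+1 = 0 carry 1
  1+1+1 = 1 carry 1
  1+1+1 = 1 carry 1
  0+0+1 = 1
  0+1 = 1
  0+0 = 0
  1+0 = 1
  0+0 = 0
  0+0 = 0
  1+0 = 1

0b10010111101011111110001110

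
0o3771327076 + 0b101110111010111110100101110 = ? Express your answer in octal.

0b101110111010111110100101110 = 0o567276456 in octal.
Add column by column in base 8, right to left:
  6+6 = 4 carry 1
  7+5+1 = 5 carry 1
  0+4+1 = 5
  7+6 = 5 carry 1
  2+7+1 = 2 carry 1
  3+2+1 = 6
  1+7 = 0 carry 1
  7+6+1 = 6 carry 1
  7+5+1 = 5 carry 1
  3+0+1 = 4

0o4560625554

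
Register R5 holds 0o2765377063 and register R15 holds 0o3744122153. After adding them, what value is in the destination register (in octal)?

0o6731521236

Add column by column in base 8, right to left:
  3+3 = 6
  6+5 = 3 carry 1
  0+1+1 = 2
  7+2 = 1 carry 1
  7+2+1 = 2 carry 1
  3+1+1 = 5
  5+4 = 1 carry 1
  6+4+1 = 3 carry 1
  7+7+1 = 7 carry 1
  2+3+1 = 6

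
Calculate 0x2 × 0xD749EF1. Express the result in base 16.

0x1AE93DE2

Multiply each base-16 digit by 2, carrying:
  1×2 = 2 → write 2
  F×2 = 30 → write E carry 1
  E×2+1 = 29 → write D carry 1
  9×2+1 = 19 → write 3 carry 1
  4×2+1 = 9 → write 9
  7×2 = 14 → write E
  D×2 = 26 → write A carry 1
  remaining carry: 1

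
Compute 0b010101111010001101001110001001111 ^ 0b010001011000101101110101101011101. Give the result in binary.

XOR bit by bit (1 where the bits differ):
  010101111010001101001110001001111
^ 010001011000101101110101101011101
= 000100100010100000111011100010010

0b000100100010100000111011100010010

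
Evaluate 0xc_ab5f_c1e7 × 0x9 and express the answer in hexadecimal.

0x72065dd11f

Multiply each base-16 digit by 9, carrying:
  7×9 = 63 → write f carry 3
  e×9+3 = 129 → write 1 carry 8
  1×9+8 = 17 → write 1 carry 1
  c×9+1 = 109 → write d carry 6
  f×9+6 = 141 → write d carry 8
  5×9+8 = 53 → write 5 carry 3
  b×9+3 = 102 → write 6 carry 6
  a×9+6 = 96 → write 0 carry 6
  c×9+6 = 114 → write 2 carry 7
  remaining carry: 7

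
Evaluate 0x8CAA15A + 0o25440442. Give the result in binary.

0x8CAA15A = 0b1000110010101010000101011010 in binary.
0o25440442 = 0b10101100100000100100010 in binary.
Add column by column in base 2, right to left:
  0+0 = 0
  1+1 = 0 carry 1
  0+0+1 = 1
  1+0 = 1
  1+0 = 1
  0+1 = 1
  1+0 = 1
  0+0 = 0
  1+1 = 0 carry 1
  0+0+1 = 1
  0+0 = 0
  0+0 = 0
  0+0 = 0
  1+0 = 1
  0+1 = 1
  1+0 = 1
  0+0 = 0
  1+1 = 0 carry 1
  0+1+1 = 0 carry 1
  1+0+1 = 0 carry 1
  0+1+1 = 0 carry 1
  0+0+1 = 1
  1+1 = 0 carry 1
  1+0+1 = 0 carry 1
  0+0+1 = 1
  0+0 = 0
  0+0 = 0
  1+0 = 1

0b1001001000001110001001111100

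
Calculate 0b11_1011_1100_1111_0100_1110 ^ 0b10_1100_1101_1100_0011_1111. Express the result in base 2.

XOR bit by bit (1 where the bits differ):
  1110111100111101001110
^ 1011001101110000111111
= 0101110001001101110001

0b0101110001001101110001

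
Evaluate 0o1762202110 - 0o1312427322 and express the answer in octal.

0o447552566

Subtract column by column in base 8:
  0-2 → 6 (borrow)
  1-2-1 → 6 (borrow)
  1-3-1 → 5 (borrow)
  2-7-1 → 2 (borrow)
  0-2-1 → 5 (borrow)
  2-4-1 → 5 (borrow)
  2-2-1 → 7 (borrow)
  6-1-1 → 4
  7-3 → 4
  1-1 → 0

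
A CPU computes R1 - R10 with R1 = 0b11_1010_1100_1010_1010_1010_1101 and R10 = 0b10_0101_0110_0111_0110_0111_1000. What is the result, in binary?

Subtract column by column in base 2:
  1-0 → 1
  0-0 → 0
  1-0 → 1
  1-1 → 0
  0-1 → 1 (borrow)
  1-1-1 → 1 (borrow)
  0-1-1 → 0 (borrow)
  1-0-1 → 0
  0-0 → 0
  1-1 → 0
  0-1 → 1 (borrow)
  1-0-1 → 0
  0-1 → 1 (borrow)
  1-1-1 → 1 (borrow)
  0-1-1 → 0 (borrow)
  1-0-1 → 0
  0-0 → 0
  0-1 → 1 (borrow)
  1-1-1 → 1 (borrow)
  1-0-1 → 0
  0-1 → 1 (borrow)
  1-0-1 → 0
  0-1 → 1 (borrow)
  1-0-1 → 0
  1-0 → 1
  1-1 → 0

0b1010101100011010000110101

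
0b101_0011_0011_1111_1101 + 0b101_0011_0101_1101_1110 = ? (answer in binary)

0b10100110100111011011

Add column by column in base 2, right to left:
  1+0 = 1
  0+1 = 1
  1+1 = 0 carry 1
  1+1+1 = 1 carry 1
  1+1+1 = 1 carry 1
  1+0+1 = 0 carry 1
  1+1+1 = 1 carry 1
  1+1+1 = 1 carry 1
  1+1+1 = 1 carry 1
  1+0+1 = 0 carry 1
  0+1+1 = 0 carry 1
  0+0+1 = 1
  1+1 = 0 carry 1
  1+1+1 = 1 carry 1
  0+0+1 = 1
  0+0 = 0
  1+1 = 0 carry 1
  0+0+1 = 1
  1+1 = 0 carry 1
  final carry 1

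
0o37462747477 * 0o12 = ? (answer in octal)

Multiply each base-8 digit by 10, carrying:
  7×10 = 70 → write 6 carry 8
  7×10+8 = 78 → write 6 carry 9
  4×10+9 = 49 → write 1 carry 6
  7×10+6 = 76 → write 4 carry 9
  4×10+9 = 49 → write 1 carry 6
  7×10+6 = 76 → write 4 carry 9
  2×10+9 = 29 → write 5 carry 3
  6×10+3 = 63 → write 7 carry 7
  4×10+7 = 47 → write 7 carry 5
  7×10+5 = 75 → write 3 carry 9
  3×10+9 = 39 → write 7 carry 4
  remaining carry: 4

0o473775414166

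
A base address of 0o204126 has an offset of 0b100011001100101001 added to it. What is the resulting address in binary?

0b110011101101111111

0o204126 = 0b10000100001010110 in binary.
Add column by column in base 2, right to left:
  0+1 = 1
  1+0 = 1
  1+0 = 1
  0+1 = 1
  1+0 = 1
  0+1 = 1
  1+0 = 1
  0+0 = 0
  0+1 = 1
  0+1 = 1
  0+0 = 0
  1+0 = 1
  0+1 = 1
  0+1 = 1
  0+0 = 0
  0+0 = 0
  1+0 = 1
  0+1 = 1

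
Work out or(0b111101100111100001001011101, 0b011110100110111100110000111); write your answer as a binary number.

0b111111100111111101111011111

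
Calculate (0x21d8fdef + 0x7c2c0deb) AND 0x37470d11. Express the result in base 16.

0x16050910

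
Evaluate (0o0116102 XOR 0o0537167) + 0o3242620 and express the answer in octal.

0o3663705

First 0o0116102 XOR 0o0537167 = 0o0421065.
Add column by column in base 8, right to left:
  5+0 = 5
  6+2 = 0 carry 1
  0+6+1 = 7
  1+2 = 3
  2+4 = 6
  4+2 = 6
  0+3 = 3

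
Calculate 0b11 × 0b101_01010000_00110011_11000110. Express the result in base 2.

0b1111111100001001101101010010

Multiply each base-2 digit by 3, carrying:
  0×3 = 0 → write 0
  1×3 = 3 → write 1 carry 1
  1×3+1 = 4 → write 0 carry 2
  0×3+2 = 2 → write 0 carry 1
  0×3+1 = 1 → write 1
  0×3 = 0 → write 0
  1×3 = 3 → write 1 carry 1
  1×3+1 = 4 → write 0 carry 2
  1×3+2 = 5 → write 1 carry 2
  1×3+2 = 5 → write 1 carry 2
  0×3+2 = 2 → write 0 carry 1
  0×3+1 = 1 → write 1
  1×3 = 3 → write 1 carry 1
  1×3+1 = 4 → write 0 carry 2
  0×3+2 = 2 → write 0 carry 1
  0×3+1 = 1 → write 1
  0×3 = 0 → write 0
  0×3 = 0 → write 0
  0×3 = 0 → write 0
  0×3 = 0 → write 0
  1×3 = 3 → write 1 carry 1
  0×3+1 = 1 → write 1
  1×3 = 3 → write 1 carry 1
  0×3+1 = 1 → write 1
  1×3 = 3 → write 1 carry 1
  0×3+1 = 1 → write 1
  1×3 = 3 → write 1 carry 1
  remaining carry: 1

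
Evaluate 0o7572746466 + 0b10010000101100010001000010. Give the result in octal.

0b10010000101100010001000010 = 0o220542102 in octal.
Add column by column in base 8, right to left:
  6+2 = 0 carry 1
  6+0+1 = 7
  4+1 = 5
  6+2 = 0 carry 1
  4+4+1 = 1 carry 1
  7+5+1 = 5 carry 1
  2+0+1 = 3
  7+2 = 1 carry 1
  5+2+1 = 0 carry 1
  7+0+1 = 0 carry 1
  final carry 1

0o10013510570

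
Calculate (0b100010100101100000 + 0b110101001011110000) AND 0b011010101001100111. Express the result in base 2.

Add column by column in base 2, right to left:
  0+0 = 0
  0+0 = 0
  0+0 = 0
  0+0 = 0
  0+1 = 1
  1+1 = 0 carry 1
  1+1+1 = 1 carry 1
  0+1+1 = 0 carry 1
  1+0+1 = 0 carry 1
  0+1+1 = 0 carry 1
  0+0+1 = 1
  1+0 = 1
  0+1 = 1
  1+0 = 1
  0+1 = 1
  0+0 = 0
  0+1 = 1
  1+1 = 0 carry 1
  final carry 1
Sum = 0b1010111110001010000; now AND with 0b011010101001100111:
  1010111110001010000
& 0011010101001100111
= 0010010100001000000

0b10010100001000000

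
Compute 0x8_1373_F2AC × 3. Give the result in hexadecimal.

Multiply each base-16 digit by 3, carrying:
  C×3 = 36 → write 4 carry 2
  A×3+2 = 32 → write 0 carry 2
  2×3+2 = 8 → write 8
  F×3 = 45 → write D carry 2
  3×3+2 = 11 → write B
  7×3 = 21 → write 5 carry 1
  3×3+1 = 10 → write A
  1×3 = 3 → write 3
  8×3 = 24 → write 8 carry 1
  remaining carry: 1

0x183A5BD804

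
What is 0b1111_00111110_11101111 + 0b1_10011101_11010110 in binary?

0b100001101110011000101

Add column by column in base 2, right to left:
  1+0 = 1
  1+1 = 0 carry 1
  1+1+1 = 1 carry 1
  1+0+1 = 0 carry 1
  0+1+1 = 0 carry 1
  1+0+1 = 0 carry 1
  1+1+1 = 1 carry 1
  1+1+1 = 1 carry 1
  0+1+1 = 0 carry 1
  1+0+1 = 0 carry 1
  1+1+1 = 1 carry 1
  1+1+1 = 1 carry 1
  1+1+1 = 1 carry 1
  1+0+1 = 0 carry 1
  0+0+1 = 1
  0+1 = 1
  1+1 = 0 carry 1
  1+0+1 = 0 carry 1
  1+0+1 = 0 carry 1
  1+0+1 = 0 carry 1
  final carry 1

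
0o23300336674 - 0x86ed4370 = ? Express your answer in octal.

0x86ed4370 = 0o20673241560 in octal.
Subtract column by column in base 8:
  4-0 → 4
  7-6 → 1
  6-5 → 1
  6-1 → 5
  3-4 → 7 (borrow)
  3-2-1 → 0
  0-3 → 5 (borrow)
  0-7-1 → 0 (borrow)
  3-6-1 → 4 (borrow)
  3-0-1 → 2
  2-2 → 0

0o2405075114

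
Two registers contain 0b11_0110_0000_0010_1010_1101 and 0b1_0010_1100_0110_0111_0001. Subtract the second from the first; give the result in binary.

0b1000110011110000111100

Subtract column by column in base 2:
  1-1 → 0
  0-0 → 0
  1-0 → 1
  1-0 → 1
  0-1 → 1 (borrow)
  1-1-1 → 1 (borrow)
  0-1-1 → 0 (borrow)
  1-0-1 → 0
  0-0 → 0
  1-1 → 0
  0-1 → 1 (borrow)
  0-0-1 → 1 (borrow)
  0-0-1 → 1 (borrow)
  0-0-1 → 1 (borrow)
  0-1-1 → 0 (borrow)
  0-1-1 → 0 (borrow)
  0-0-1 → 1 (borrow)
  1-1-1 → 1 (borrow)
  1-0-1 → 0
  0-0 → 0
  1-1 → 0
  1-0 → 1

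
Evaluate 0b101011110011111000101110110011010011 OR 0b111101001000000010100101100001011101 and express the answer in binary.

0b111111111011111010101111110011011111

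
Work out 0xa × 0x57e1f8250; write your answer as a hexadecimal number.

0x36ed3b1720

Multiply each base-16 digit by 10, carrying:
  0×10 = 0 → write 0
  5×10 = 50 → write 2 carry 3
  2×10+3 = 23 → write 7 carry 1
  8×10+1 = 81 → write 1 carry 5
  f×10+5 = 155 → write b carry 9
  1×10+9 = 19 → write 3 carry 1
  e×10+1 = 141 → write d carry 8
  7×10+8 = 78 → write e carry 4
  5×10+4 = 54 → write 6 carry 3
  remaining carry: 3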